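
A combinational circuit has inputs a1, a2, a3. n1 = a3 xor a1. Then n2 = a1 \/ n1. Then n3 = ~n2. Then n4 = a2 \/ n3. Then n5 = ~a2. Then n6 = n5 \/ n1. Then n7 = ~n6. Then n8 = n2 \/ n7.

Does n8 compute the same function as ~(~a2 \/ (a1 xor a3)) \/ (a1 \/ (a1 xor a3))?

Yes

n1 = a3 xor a1
n2 = a1 \/ n1 = a1 \/ (a3 xor a1)
n5 = ~a2
n6 = n5 \/ n1 = ~a2 \/ (a3 xor a1)
n7 = ~n6 = ~(~a2 \/ (a3 xor a1))
n8 = n2 \/ n7 = (a1 \/ (a3 xor a1)) \/ ~(~a2 \/ (a3 xor a1))
At a1=0, a2=0, a3=0: circuit gives 0, formula gives 0.
At a1=0, a2=0, a3=1: circuit gives 1, formula gives 1.
Agrees on all 8 inputs.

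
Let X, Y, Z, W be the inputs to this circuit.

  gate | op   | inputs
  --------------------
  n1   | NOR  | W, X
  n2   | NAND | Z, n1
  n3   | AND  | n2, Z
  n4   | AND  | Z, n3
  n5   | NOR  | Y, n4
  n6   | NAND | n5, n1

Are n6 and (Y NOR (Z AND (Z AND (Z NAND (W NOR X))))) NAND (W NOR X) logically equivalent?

Yes

n1 = W NOR X
n2 = Z NAND n1 = Z NAND (W NOR X)
n3 = n2 AND Z = (Z NAND (W NOR X)) AND Z
n4 = Z AND n3 = Z AND ((Z NAND (W NOR X)) AND Z)
n5 = Y NOR n4 = Y NOR (Z AND ((Z NAND (W NOR X)) AND Z))
n6 = n5 NAND n1 = (Y NOR (Z AND ((Z NAND (W NOR X)) AND Z))) NAND (W NOR X)
At X=0, Y=0, Z=0, W=0: circuit gives 0, formula gives 0.
At X=0, Y=0, Z=0, W=1: circuit gives 1, formula gives 1.
Agrees on all 16 inputs.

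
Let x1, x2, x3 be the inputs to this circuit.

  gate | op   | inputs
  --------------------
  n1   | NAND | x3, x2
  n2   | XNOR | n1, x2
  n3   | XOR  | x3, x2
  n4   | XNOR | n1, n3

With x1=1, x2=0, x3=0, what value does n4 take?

0

n1 = 0 NAND 0 = 1
n3 = 0 XOR 0 = 0
n4 = 1 XNOR 0 = 0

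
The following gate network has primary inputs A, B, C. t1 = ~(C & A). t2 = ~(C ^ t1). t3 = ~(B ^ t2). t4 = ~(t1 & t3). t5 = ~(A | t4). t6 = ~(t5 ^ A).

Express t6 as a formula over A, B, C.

~((~(A | (~((~(C & A)) & (~(B ^ (~(C ^ (~(C & A)))))))))) ^ A)

t1 = ~(C & A)
t2 = ~(C ^ t1) = ~(C ^ (~(C & A)))
t3 = ~(B ^ t2) = ~(B ^ (~(C ^ (~(C & A)))))
t4 = ~(t1 & t3) = ~((~(C & A)) & (~(B ^ (~(C ^ (~(C & A)))))))
t5 = ~(A | t4) = ~(A | (~((~(C & A)) & (~(B ^ (~(C ^ (~(C & A)))))))))
t6 = ~(t5 ^ A) = ~((~(A | (~((~(C & A)) & (~(B ^ (~(C ^ (~(C & A)))))))))) ^ A)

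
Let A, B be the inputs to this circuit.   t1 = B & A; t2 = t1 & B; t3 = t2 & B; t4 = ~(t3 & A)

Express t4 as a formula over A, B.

t1 = B & A
t2 = t1 & B = (B & A) & B
t3 = t2 & B = ((B & A) & B) & B
t4 = ~(t3 & A) = ~((((B & A) & B) & B) & A)

~((((B & A) & B) & B) & A)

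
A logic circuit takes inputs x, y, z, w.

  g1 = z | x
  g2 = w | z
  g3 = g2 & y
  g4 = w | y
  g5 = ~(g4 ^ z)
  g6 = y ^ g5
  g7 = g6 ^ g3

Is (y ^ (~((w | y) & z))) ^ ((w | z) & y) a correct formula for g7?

g2 = w | z
g3 = g2 & y = (w | z) & y
g4 = w | y
g5 = ~(g4 ^ z) = ~((w | y) ^ z)
g6 = y ^ g5 = y ^ (~((w | y) ^ z))
g7 = g6 ^ g3 = (y ^ (~((w | y) ^ z))) ^ ((w | z) & y)
At x=0, y=0, z=0, w=1: circuit gives 0, formula gives 1.

No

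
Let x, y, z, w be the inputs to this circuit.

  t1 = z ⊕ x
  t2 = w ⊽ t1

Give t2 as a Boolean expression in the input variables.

w ⊽ (z ⊕ x)

t1 = z ⊕ x
t2 = w ⊽ t1 = w ⊽ (z ⊕ x)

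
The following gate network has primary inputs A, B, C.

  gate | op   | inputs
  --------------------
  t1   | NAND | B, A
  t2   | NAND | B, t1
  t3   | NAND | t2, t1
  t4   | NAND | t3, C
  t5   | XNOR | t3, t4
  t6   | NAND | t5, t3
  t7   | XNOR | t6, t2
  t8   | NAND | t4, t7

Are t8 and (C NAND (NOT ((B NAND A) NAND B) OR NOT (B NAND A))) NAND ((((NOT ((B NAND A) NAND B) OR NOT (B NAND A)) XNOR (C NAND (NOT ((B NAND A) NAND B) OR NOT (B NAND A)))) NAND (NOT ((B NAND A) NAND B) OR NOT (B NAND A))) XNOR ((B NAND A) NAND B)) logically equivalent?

t1 = B NAND A
t2 = B NAND t1 = B NAND (B NAND A)
t3 = t2 NAND t1 = (B NAND (B NAND A)) NAND (B NAND A)
t4 = t3 NAND C = ((B NAND (B NAND A)) NAND (B NAND A)) NAND C
t5 = t3 XNOR t4 = ((B NAND (B NAND A)) NAND (B NAND A)) XNOR (((B NAND (B NAND A)) NAND (B NAND A)) NAND C)
t6 = t5 NAND t3 = (((B NAND (B NAND A)) NAND (B NAND A)) XNOR (((B NAND (B NAND A)) NAND (B NAND A)) NAND C)) NAND ((B NAND (B NAND A)) NAND (B NAND A))
t7 = t6 XNOR t2 = ((((B NAND (B NAND A)) NAND (B NAND A)) XNOR (((B NAND (B NAND A)) NAND (B NAND A)) NAND C)) NAND ((B NAND (B NAND A)) NAND (B NAND A))) XNOR (B NAND (B NAND A))
t8 = t4 NAND t7 = (((B NAND (B NAND A)) NAND (B NAND A)) NAND C) NAND (((((B NAND (B NAND A)) NAND (B NAND A)) XNOR (((B NAND (B NAND A)) NAND (B NAND A)) NAND C)) NAND ((B NAND (B NAND A)) NAND (B NAND A))) XNOR (B NAND (B NAND A)))
At A=0, B=0, C=0: circuit gives 0, formula gives 0.
At A=0, B=1, C=1: circuit gives 1, formula gives 1.
Agrees on all 8 inputs.

Yes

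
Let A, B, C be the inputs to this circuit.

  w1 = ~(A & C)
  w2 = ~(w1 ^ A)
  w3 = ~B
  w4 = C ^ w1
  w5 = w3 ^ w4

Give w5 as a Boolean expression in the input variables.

w1 = ~(A & C)
w3 = ~B
w4 = C ^ w1 = C ^ (~(A & C))
w5 = w3 ^ w4 = ~B ^ (C ^ (~(A & C)))

~B ^ (C ^ (~(A & C)))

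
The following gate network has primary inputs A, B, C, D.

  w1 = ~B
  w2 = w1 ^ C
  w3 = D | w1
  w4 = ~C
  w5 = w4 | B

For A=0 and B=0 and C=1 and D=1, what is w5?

w4 = ~1 = 0
w5 = 0 | 0 = 0

0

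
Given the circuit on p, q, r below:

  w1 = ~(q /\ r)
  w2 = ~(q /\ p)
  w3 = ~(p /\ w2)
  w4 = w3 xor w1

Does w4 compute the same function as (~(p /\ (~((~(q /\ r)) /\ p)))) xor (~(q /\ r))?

No

w1 = ~(q /\ r)
w2 = ~(q /\ p)
w3 = ~(p /\ w2) = ~(p /\ (~(q /\ p)))
w4 = w3 xor w1 = (~(p /\ (~(q /\ p)))) xor (~(q /\ r))
At p=1, q=0, r=0: circuit gives 1, formula gives 0.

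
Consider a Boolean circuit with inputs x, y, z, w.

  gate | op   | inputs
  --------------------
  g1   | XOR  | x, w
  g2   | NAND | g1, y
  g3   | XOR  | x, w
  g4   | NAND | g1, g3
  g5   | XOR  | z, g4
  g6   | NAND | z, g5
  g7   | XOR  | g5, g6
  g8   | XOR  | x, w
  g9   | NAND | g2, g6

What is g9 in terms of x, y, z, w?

((x XOR w) NAND y) NAND (z NAND (z XOR ((x XOR w) NAND (x XOR w))))

g1 = x XOR w
g2 = g1 NAND y = (x XOR w) NAND y
g3 = x XOR w
g4 = g1 NAND g3 = (x XOR w) NAND (x XOR w)
g5 = z XOR g4 = z XOR ((x XOR w) NAND (x XOR w))
g6 = z NAND g5 = z NAND (z XOR ((x XOR w) NAND (x XOR w)))
g9 = g2 NAND g6 = ((x XOR w) NAND y) NAND (z NAND (z XOR ((x XOR w) NAND (x XOR w))))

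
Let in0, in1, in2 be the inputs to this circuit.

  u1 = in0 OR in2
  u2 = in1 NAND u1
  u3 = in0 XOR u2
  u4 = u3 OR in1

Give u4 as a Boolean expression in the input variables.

(in0 XOR (in1 NAND (in0 OR in2))) OR in1

u1 = in0 OR in2
u2 = in1 NAND u1 = in1 NAND (in0 OR in2)
u3 = in0 XOR u2 = in0 XOR (in1 NAND (in0 OR in2))
u4 = u3 OR in1 = (in0 XOR (in1 NAND (in0 OR in2))) OR in1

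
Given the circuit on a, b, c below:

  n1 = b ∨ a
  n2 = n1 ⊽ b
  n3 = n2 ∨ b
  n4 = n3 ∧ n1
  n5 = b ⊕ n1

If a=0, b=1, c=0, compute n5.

n1 = 1 ∨ 0 = 1
n5 = 1 ⊕ 1 = 0

0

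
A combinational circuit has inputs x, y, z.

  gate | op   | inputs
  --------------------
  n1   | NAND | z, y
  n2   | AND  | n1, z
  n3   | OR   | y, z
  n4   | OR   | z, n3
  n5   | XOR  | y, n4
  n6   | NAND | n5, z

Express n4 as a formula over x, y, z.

z OR (y OR z)

n3 = y OR z
n4 = z OR n3 = z OR (y OR z)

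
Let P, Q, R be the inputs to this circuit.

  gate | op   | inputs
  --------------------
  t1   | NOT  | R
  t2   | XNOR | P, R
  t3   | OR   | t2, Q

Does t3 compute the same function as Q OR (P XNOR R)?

Yes

t2 = P XNOR R
t3 = t2 OR Q = (P XNOR R) OR Q
At P=0, Q=0, R=1: circuit gives 0, formula gives 0.
At P=0, Q=0, R=0: circuit gives 1, formula gives 1.
Agrees on all 8 inputs.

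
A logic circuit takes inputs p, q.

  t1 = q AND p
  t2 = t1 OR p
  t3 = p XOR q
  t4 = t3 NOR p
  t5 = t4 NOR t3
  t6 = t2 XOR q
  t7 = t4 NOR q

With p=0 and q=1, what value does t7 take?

t3 = 0 XOR 1 = 1
t4 = 1 NOR 0 = 0
t7 = 0 NOR 1 = 0

0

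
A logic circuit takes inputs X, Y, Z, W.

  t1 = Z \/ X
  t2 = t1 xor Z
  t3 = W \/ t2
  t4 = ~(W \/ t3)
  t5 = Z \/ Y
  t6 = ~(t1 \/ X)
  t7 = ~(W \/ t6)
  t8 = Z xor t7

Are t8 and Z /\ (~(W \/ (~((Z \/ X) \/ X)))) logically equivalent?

No

t1 = Z \/ X
t6 = ~(t1 \/ X) = ~((Z \/ X) \/ X)
t7 = ~(W \/ t6) = ~(W \/ (~((Z \/ X) \/ X)))
t8 = Z xor t7 = Z xor (~(W \/ (~((Z \/ X) \/ X))))
At X=0, Y=0, Z=1, W=0: circuit gives 0, formula gives 1.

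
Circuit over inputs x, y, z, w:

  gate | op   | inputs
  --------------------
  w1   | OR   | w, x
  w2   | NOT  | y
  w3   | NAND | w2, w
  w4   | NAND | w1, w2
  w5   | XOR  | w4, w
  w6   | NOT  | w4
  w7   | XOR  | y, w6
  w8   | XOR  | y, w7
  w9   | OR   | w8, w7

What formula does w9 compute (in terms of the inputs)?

w1 = w OR x
w2 = NOT y
w4 = w1 NAND w2 = (w OR x) NAND NOT y
w6 = NOT w4 = NOT ((w OR x) NAND NOT y)
w7 = y XOR w6 = y XOR NOT ((w OR x) NAND NOT y)
w8 = y XOR w7 = y XOR (y XOR NOT ((w OR x) NAND NOT y))
w9 = w8 OR w7 = (y XOR (y XOR NOT ((w OR x) NAND NOT y))) OR (y XOR NOT ((w OR x) NAND NOT y))

(y XOR (y XOR NOT ((w OR x) NAND NOT y))) OR (y XOR NOT ((w OR x) NAND NOT y))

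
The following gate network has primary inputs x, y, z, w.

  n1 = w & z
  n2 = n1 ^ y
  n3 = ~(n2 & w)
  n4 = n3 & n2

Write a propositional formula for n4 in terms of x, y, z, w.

(~(((w & z) ^ y) & w)) & ((w & z) ^ y)

n1 = w & z
n2 = n1 ^ y = (w & z) ^ y
n3 = ~(n2 & w) = ~(((w & z) ^ y) & w)
n4 = n3 & n2 = (~(((w & z) ^ y) & w)) & ((w & z) ^ y)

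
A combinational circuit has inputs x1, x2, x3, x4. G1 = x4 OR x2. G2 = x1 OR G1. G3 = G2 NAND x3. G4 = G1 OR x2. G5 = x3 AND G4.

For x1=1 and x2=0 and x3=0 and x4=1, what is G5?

G1 = 1 OR 0 = 1
G4 = 1 OR 0 = 1
G5 = 0 AND 1 = 0

0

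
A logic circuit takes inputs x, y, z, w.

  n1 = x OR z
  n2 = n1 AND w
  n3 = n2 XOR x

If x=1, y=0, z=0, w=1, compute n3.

0

n1 = 1 OR 0 = 1
n2 = 1 AND 1 = 1
n3 = 1 XOR 1 = 0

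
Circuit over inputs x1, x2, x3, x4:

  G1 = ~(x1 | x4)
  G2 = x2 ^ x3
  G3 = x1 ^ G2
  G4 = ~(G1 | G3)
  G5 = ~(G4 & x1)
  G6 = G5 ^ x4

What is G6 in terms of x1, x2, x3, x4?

G1 = ~(x1 | x4)
G2 = x2 ^ x3
G3 = x1 ^ G2 = x1 ^ (x2 ^ x3)
G4 = ~(G1 | G3) = ~((~(x1 | x4)) | (x1 ^ (x2 ^ x3)))
G5 = ~(G4 & x1) = ~((~((~(x1 | x4)) | (x1 ^ (x2 ^ x3)))) & x1)
G6 = G5 ^ x4 = (~((~((~(x1 | x4)) | (x1 ^ (x2 ^ x3)))) & x1)) ^ x4

(~((~((~(x1 | x4)) | (x1 ^ (x2 ^ x3)))) & x1)) ^ x4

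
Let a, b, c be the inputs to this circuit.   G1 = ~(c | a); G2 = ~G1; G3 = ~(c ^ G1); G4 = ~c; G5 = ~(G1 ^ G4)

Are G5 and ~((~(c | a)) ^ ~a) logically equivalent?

No

G1 = ~(c | a)
G4 = ~c
G5 = ~(G1 ^ G4) = ~((~(c | a)) ^ ~c)
At a=0, b=0, c=1: circuit gives 1, formula gives 0.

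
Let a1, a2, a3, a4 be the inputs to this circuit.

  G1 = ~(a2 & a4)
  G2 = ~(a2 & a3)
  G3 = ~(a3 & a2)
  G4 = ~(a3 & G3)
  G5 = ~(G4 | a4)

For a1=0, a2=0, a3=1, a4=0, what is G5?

1

G3 = ~(1 & 0) = 1
G4 = ~(1 & 1) = 0
G5 = ~(0 | 0) = 1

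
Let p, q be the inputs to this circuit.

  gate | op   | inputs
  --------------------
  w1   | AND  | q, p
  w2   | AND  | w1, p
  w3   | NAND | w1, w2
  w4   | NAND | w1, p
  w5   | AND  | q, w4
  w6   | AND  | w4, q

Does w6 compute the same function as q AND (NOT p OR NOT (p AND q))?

w1 = q AND p
w4 = w1 NAND p = (q AND p) NAND p
w6 = w4 AND q = ((q AND p) NAND p) AND q
At p=0, q=0: circuit gives 0, formula gives 0.
At p=0, q=1: circuit gives 1, formula gives 1.
Agrees on all 4 inputs.

Yes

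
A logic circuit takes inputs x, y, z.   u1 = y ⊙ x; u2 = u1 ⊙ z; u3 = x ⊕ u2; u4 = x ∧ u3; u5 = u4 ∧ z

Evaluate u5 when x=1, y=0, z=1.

u1 = 0 ⊙ 1 = 0
u2 = 0 ⊙ 1 = 0
u3 = 1 ⊕ 0 = 1
u4 = 1 ∧ 1 = 1
u5 = 1 ∧ 1 = 1

1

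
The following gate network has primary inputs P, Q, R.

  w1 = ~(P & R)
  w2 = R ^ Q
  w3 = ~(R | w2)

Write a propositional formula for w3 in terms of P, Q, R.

w2 = R ^ Q
w3 = ~(R | w2) = ~(R | (R ^ Q))

~(R | (R ^ Q))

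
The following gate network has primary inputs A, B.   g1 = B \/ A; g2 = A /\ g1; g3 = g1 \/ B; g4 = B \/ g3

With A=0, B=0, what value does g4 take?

g1 = 0 \/ 0 = 0
g3 = 0 \/ 0 = 0
g4 = 0 \/ 0 = 0

0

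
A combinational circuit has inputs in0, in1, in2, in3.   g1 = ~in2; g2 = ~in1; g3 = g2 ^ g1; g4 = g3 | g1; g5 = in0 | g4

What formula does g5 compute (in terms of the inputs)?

g1 = ~in2
g2 = ~in1
g3 = g2 ^ g1 = ~in1 ^ ~in2
g4 = g3 | g1 = (~in1 ^ ~in2) | ~in2
g5 = in0 | g4 = in0 | ((~in1 ^ ~in2) | ~in2)

in0 | ((~in1 ^ ~in2) | ~in2)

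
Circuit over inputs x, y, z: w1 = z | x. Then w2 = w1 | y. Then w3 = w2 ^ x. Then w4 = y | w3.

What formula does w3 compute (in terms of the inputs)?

w1 = z | x
w2 = w1 | y = (z | x) | y
w3 = w2 ^ x = ((z | x) | y) ^ x

((z | x) | y) ^ x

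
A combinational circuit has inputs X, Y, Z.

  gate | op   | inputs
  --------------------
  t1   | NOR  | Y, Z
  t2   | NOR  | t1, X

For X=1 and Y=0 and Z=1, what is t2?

0

t1 = 0 NOR 1 = 0
t2 = 0 NOR 1 = 0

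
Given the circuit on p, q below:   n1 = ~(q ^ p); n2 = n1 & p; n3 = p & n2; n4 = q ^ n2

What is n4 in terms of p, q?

n1 = ~(q ^ p)
n2 = n1 & p = (~(q ^ p)) & p
n4 = q ^ n2 = q ^ ((~(q ^ p)) & p)

q ^ ((~(q ^ p)) & p)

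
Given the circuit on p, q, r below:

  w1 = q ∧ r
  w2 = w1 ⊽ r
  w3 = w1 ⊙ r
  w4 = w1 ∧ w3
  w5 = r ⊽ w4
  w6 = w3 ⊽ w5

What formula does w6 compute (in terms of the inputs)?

w1 = q ∧ r
w3 = w1 ⊙ r = (q ∧ r) ⊙ r
w4 = w1 ∧ w3 = (q ∧ r) ∧ ((q ∧ r) ⊙ r)
w5 = r ⊽ w4 = r ⊽ ((q ∧ r) ∧ ((q ∧ r) ⊙ r))
w6 = w3 ⊽ w5 = ((q ∧ r) ⊙ r) ⊽ (r ⊽ ((q ∧ r) ∧ ((q ∧ r) ⊙ r)))

((q ∧ r) ⊙ r) ⊽ (r ⊽ ((q ∧ r) ∧ ((q ∧ r) ⊙ r)))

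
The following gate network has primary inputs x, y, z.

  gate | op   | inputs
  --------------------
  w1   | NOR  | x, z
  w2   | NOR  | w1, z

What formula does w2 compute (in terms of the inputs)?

w1 = x NOR z
w2 = w1 NOR z = (x NOR z) NOR z

(x NOR z) NOR z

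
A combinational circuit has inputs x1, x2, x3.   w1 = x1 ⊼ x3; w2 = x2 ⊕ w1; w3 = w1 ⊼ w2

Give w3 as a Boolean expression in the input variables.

(x1 ⊼ x3) ⊼ (x2 ⊕ (x1 ⊼ x3))

w1 = x1 ⊼ x3
w2 = x2 ⊕ w1 = x2 ⊕ (x1 ⊼ x3)
w3 = w1 ⊼ w2 = (x1 ⊼ x3) ⊼ (x2 ⊕ (x1 ⊼ x3))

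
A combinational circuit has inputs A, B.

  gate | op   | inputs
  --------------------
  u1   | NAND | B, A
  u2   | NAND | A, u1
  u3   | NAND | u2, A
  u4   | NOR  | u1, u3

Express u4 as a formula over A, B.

u1 = B NAND A
u2 = A NAND u1 = A NAND (B NAND A)
u3 = u2 NAND A = (A NAND (B NAND A)) NAND A
u4 = u1 NOR u3 = (B NAND A) NOR ((A NAND (B NAND A)) NAND A)

(B NAND A) NOR ((A NAND (B NAND A)) NAND A)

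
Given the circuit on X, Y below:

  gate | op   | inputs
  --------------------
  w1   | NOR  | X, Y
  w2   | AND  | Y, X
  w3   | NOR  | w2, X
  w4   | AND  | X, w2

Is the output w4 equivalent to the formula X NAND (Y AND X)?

w2 = Y AND X
w4 = X AND w2 = X AND (Y AND X)
At X=0, Y=0: circuit gives 0, formula gives 1.

No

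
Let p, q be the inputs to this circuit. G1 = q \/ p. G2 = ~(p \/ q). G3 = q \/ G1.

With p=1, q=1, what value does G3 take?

1

G1 = 1 \/ 1 = 1
G3 = 1 \/ 1 = 1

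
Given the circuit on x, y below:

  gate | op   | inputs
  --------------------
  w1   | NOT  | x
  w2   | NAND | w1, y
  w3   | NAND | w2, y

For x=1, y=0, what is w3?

w1 = NOT 1 = 0
w2 = 0 NAND 0 = 1
w3 = 1 NAND 0 = 1

1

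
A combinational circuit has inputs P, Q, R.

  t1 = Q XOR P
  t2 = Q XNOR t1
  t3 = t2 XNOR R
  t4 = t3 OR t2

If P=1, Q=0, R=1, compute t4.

0

t1 = 0 XOR 1 = 1
t2 = 0 XNOR 1 = 0
t3 = 0 XNOR 1 = 0
t4 = 0 OR 0 = 0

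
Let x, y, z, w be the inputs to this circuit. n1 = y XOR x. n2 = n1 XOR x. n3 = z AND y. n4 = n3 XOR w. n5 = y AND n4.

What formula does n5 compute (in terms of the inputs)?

n3 = z AND y
n4 = n3 XOR w = (z AND y) XOR w
n5 = y AND n4 = y AND ((z AND y) XOR w)

y AND ((z AND y) XOR w)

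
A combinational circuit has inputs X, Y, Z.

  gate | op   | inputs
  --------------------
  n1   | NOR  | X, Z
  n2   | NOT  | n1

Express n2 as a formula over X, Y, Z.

NOT (X NOR Z)

n1 = X NOR Z
n2 = NOT n1 = NOT (X NOR Z)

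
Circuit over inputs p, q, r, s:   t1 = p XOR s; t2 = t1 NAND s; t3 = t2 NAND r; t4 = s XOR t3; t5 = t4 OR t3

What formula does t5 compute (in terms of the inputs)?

t1 = p XOR s
t2 = t1 NAND s = (p XOR s) NAND s
t3 = t2 NAND r = ((p XOR s) NAND s) NAND r
t4 = s XOR t3 = s XOR (((p XOR s) NAND s) NAND r)
t5 = t4 OR t3 = (s XOR (((p XOR s) NAND s) NAND r)) OR (((p XOR s) NAND s) NAND r)

(s XOR (((p XOR s) NAND s) NAND r)) OR (((p XOR s) NAND s) NAND r)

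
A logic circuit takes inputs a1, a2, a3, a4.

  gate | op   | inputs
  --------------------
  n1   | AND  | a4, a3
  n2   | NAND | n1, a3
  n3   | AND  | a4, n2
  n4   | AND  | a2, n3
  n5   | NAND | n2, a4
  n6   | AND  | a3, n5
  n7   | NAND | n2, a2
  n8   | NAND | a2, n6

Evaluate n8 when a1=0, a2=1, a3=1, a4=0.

0

n1 = 0 AND 1 = 0
n2 = 0 NAND 1 = 1
n5 = 1 NAND 0 = 1
n6 = 1 AND 1 = 1
n8 = 1 NAND 1 = 0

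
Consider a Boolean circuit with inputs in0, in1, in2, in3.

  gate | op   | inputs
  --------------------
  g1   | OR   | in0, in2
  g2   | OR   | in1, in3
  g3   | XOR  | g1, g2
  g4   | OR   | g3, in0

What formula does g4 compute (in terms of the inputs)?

g1 = in0 OR in2
g2 = in1 OR in3
g3 = g1 XOR g2 = (in0 OR in2) XOR (in1 OR in3)
g4 = g3 OR in0 = ((in0 OR in2) XOR (in1 OR in3)) OR in0

((in0 OR in2) XOR (in1 OR in3)) OR in0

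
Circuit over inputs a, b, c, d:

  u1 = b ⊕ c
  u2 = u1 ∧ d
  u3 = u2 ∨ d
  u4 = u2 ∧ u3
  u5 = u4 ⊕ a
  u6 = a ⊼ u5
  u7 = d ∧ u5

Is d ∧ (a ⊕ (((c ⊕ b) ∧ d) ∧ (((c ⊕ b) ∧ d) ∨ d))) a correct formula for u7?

Yes

u1 = b ⊕ c
u2 = u1 ∧ d = (b ⊕ c) ∧ d
u3 = u2 ∨ d = ((b ⊕ c) ∧ d) ∨ d
u4 = u2 ∧ u3 = ((b ⊕ c) ∧ d) ∧ (((b ⊕ c) ∧ d) ∨ d)
u5 = u4 ⊕ a = (((b ⊕ c) ∧ d) ∧ (((b ⊕ c) ∧ d) ∨ d)) ⊕ a
u7 = d ∧ u5 = d ∧ ((((b ⊕ c) ∧ d) ∧ (((b ⊕ c) ∧ d) ∨ d)) ⊕ a)
At a=0, b=0, c=0, d=0: circuit gives 0, formula gives 0.
At a=0, b=0, c=1, d=1: circuit gives 1, formula gives 1.
Agrees on all 16 inputs.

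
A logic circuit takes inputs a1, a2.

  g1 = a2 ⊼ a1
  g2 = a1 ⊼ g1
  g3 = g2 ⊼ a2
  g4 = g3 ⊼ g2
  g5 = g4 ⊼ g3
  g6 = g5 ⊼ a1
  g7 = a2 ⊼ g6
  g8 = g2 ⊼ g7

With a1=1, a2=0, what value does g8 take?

g1 = 0 ⊼ 1 = 1
g2 = 1 ⊼ 1 = 0
g3 = 0 ⊼ 0 = 1
g4 = 1 ⊼ 0 = 1
g5 = 1 ⊼ 1 = 0
g6 = 0 ⊼ 1 = 1
g7 = 0 ⊼ 1 = 1
g8 = 0 ⊼ 1 = 1

1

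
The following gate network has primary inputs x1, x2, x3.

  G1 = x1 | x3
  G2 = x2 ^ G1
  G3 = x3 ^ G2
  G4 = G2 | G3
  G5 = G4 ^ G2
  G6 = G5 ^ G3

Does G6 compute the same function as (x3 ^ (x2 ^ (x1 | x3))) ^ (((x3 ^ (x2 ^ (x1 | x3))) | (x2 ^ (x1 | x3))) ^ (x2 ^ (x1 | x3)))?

Yes

G1 = x1 | x3
G2 = x2 ^ G1 = x2 ^ (x1 | x3)
G3 = x3 ^ G2 = x3 ^ (x2 ^ (x1 | x3))
G4 = G2 | G3 = (x2 ^ (x1 | x3)) | (x3 ^ (x2 ^ (x1 | x3)))
G5 = G4 ^ G2 = ((x2 ^ (x1 | x3)) | (x3 ^ (x2 ^ (x1 | x3)))) ^ (x2 ^ (x1 | x3))
G6 = G5 ^ G3 = (((x2 ^ (x1 | x3)) | (x3 ^ (x2 ^ (x1 | x3)))) ^ (x2 ^ (x1 | x3))) ^ (x3 ^ (x2 ^ (x1 | x3)))
At x1=0, x2=0, x3=0: circuit gives 0, formula gives 0.
At x1=0, x2=1, x3=0: circuit gives 1, formula gives 1.
Agrees on all 8 inputs.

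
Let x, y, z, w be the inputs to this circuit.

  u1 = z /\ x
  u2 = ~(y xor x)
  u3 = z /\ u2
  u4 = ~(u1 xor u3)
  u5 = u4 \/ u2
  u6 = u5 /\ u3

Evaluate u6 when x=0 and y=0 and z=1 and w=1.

u1 = 1 /\ 0 = 0
u2 = ~(0 xor 0) = 1
u3 = 1 /\ 1 = 1
u4 = ~(0 xor 1) = 0
u5 = 0 \/ 1 = 1
u6 = 1 /\ 1 = 1

1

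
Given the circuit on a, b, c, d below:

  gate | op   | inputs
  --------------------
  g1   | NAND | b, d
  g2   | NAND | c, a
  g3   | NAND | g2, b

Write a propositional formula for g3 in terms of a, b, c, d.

(c NAND a) NAND b

g2 = c NAND a
g3 = g2 NAND b = (c NAND a) NAND b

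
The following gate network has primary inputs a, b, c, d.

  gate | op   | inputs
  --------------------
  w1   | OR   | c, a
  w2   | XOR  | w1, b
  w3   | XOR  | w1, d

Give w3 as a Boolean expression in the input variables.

w1 = c OR a
w3 = w1 XOR d = (c OR a) XOR d

(c OR a) XOR d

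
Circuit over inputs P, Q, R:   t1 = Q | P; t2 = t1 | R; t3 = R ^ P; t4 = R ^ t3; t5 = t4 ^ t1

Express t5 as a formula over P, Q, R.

t1 = Q | P
t3 = R ^ P
t4 = R ^ t3 = R ^ (R ^ P)
t5 = t4 ^ t1 = (R ^ (R ^ P)) ^ (Q | P)

(R ^ (R ^ P)) ^ (Q | P)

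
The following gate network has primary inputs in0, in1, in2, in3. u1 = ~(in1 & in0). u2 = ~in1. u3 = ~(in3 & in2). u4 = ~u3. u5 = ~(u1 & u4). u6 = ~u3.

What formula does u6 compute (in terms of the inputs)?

u3 = ~(in3 & in2)
u6 = ~u3 = ~(~(in3 & in2))

~(~(in3 & in2))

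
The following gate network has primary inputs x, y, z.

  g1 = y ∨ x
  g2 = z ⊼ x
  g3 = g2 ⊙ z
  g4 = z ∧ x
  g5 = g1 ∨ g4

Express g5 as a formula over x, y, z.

g1 = y ∨ x
g4 = z ∧ x
g5 = g1 ∨ g4 = (y ∨ x) ∨ (z ∧ x)

(y ∨ x) ∨ (z ∧ x)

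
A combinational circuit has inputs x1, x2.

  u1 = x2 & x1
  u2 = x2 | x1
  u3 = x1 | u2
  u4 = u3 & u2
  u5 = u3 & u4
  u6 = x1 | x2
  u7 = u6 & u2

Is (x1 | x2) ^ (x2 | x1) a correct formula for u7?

u2 = x2 | x1
u6 = x1 | x2
u7 = u6 & u2 = (x1 | x2) & (x2 | x1)
At x1=0, x2=1: circuit gives 1, formula gives 0.

No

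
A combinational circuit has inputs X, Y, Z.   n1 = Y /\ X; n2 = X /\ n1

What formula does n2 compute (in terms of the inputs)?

n1 = Y /\ X
n2 = X /\ n1 = X /\ (Y /\ X)

X /\ (Y /\ X)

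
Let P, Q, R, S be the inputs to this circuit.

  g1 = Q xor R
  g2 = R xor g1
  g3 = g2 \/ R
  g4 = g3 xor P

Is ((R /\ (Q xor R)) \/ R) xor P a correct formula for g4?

No

g1 = Q xor R
g2 = R xor g1 = R xor (Q xor R)
g3 = g2 \/ R = (R xor (Q xor R)) \/ R
g4 = g3 xor P = ((R xor (Q xor R)) \/ R) xor P
At P=0, Q=1, R=0, S=0: circuit gives 1, formula gives 0.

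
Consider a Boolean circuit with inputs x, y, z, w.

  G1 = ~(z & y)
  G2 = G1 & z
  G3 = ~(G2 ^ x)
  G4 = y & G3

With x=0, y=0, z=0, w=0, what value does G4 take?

0

G1 = ~(0 & 0) = 1
G2 = 1 & 0 = 0
G3 = ~(0 ^ 0) = 1
G4 = 0 & 1 = 0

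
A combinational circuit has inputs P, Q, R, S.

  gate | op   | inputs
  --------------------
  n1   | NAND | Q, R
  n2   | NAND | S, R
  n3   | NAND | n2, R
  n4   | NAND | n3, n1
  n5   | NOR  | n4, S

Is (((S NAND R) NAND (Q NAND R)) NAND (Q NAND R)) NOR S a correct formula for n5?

No

n1 = Q NAND R
n2 = S NAND R
n3 = n2 NAND R = (S NAND R) NAND R
n4 = n3 NAND n1 = ((S NAND R) NAND R) NAND (Q NAND R)
n5 = n4 NOR S = (((S NAND R) NAND R) NAND (Q NAND R)) NOR S
At P=0, Q=0, R=0, S=0: circuit gives 1, formula gives 0.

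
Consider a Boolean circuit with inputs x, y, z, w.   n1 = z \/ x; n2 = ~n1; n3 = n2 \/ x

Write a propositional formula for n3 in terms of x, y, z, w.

~(z \/ x) \/ x

n1 = z \/ x
n2 = ~n1 = ~(z \/ x)
n3 = n2 \/ x = ~(z \/ x) \/ x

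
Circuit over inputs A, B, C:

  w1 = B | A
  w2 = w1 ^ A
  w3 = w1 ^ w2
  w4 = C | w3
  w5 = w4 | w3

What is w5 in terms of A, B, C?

(C | ((B | A) ^ ((B | A) ^ A))) | ((B | A) ^ ((B | A) ^ A))

w1 = B | A
w2 = w1 ^ A = (B | A) ^ A
w3 = w1 ^ w2 = (B | A) ^ ((B | A) ^ A)
w4 = C | w3 = C | ((B | A) ^ ((B | A) ^ A))
w5 = w4 | w3 = (C | ((B | A) ^ ((B | A) ^ A))) | ((B | A) ^ ((B | A) ^ A))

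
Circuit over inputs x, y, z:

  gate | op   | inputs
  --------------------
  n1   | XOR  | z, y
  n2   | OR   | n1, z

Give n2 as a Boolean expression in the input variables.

(z XOR y) OR z

n1 = z XOR y
n2 = n1 OR z = (z XOR y) OR z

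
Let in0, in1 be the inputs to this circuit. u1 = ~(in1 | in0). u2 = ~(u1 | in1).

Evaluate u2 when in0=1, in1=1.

0

u1 = ~(1 | 1) = 0
u2 = ~(0 | 1) = 0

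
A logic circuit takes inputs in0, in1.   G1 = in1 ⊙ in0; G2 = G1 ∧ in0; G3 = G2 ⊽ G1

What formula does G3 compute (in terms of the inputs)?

((in1 ⊙ in0) ∧ in0) ⊽ (in1 ⊙ in0)

G1 = in1 ⊙ in0
G2 = G1 ∧ in0 = (in1 ⊙ in0) ∧ in0
G3 = G2 ⊽ G1 = ((in1 ⊙ in0) ∧ in0) ⊽ (in1 ⊙ in0)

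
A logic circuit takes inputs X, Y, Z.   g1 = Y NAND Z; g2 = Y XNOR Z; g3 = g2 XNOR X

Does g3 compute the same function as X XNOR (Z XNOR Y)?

Yes

g2 = Y XNOR Z
g3 = g2 XNOR X = (Y XNOR Z) XNOR X
At X=0, Y=0, Z=0: circuit gives 0, formula gives 0.
At X=0, Y=0, Z=1: circuit gives 1, formula gives 1.
Agrees on all 8 inputs.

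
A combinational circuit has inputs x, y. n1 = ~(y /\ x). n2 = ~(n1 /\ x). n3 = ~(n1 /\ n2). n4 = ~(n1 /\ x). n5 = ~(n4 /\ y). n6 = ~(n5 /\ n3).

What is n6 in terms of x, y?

n1 = ~(y /\ x)
n2 = ~(n1 /\ x) = ~((~(y /\ x)) /\ x)
n3 = ~(n1 /\ n2) = ~((~(y /\ x)) /\ (~((~(y /\ x)) /\ x)))
n4 = ~(n1 /\ x) = ~((~(y /\ x)) /\ x)
n5 = ~(n4 /\ y) = ~((~((~(y /\ x)) /\ x)) /\ y)
n6 = ~(n5 /\ n3) = ~((~((~((~(y /\ x)) /\ x)) /\ y)) /\ (~((~(y /\ x)) /\ (~((~(y /\ x)) /\ x)))))

~((~((~((~(y /\ x)) /\ x)) /\ y)) /\ (~((~(y /\ x)) /\ (~((~(y /\ x)) /\ x)))))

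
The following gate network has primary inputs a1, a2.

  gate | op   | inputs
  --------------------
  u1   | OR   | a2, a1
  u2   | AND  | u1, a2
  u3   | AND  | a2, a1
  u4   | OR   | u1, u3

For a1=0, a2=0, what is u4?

0

u1 = 0 OR 0 = 0
u3 = 0 AND 0 = 0
u4 = 0 OR 0 = 0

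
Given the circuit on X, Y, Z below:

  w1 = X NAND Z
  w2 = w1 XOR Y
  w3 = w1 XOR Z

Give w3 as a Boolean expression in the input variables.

(X NAND Z) XOR Z

w1 = X NAND Z
w3 = w1 XOR Z = (X NAND Z) XOR Z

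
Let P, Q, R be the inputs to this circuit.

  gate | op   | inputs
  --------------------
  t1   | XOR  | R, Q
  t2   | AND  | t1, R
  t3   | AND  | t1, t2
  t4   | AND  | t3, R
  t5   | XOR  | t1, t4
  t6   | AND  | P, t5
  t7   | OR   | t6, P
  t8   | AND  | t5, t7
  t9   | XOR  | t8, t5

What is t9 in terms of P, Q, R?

t1 = R XOR Q
t2 = t1 AND R = (R XOR Q) AND R
t3 = t1 AND t2 = (R XOR Q) AND ((R XOR Q) AND R)
t4 = t3 AND R = ((R XOR Q) AND ((R XOR Q) AND R)) AND R
t5 = t1 XOR t4 = (R XOR Q) XOR (((R XOR Q) AND ((R XOR Q) AND R)) AND R)
t6 = P AND t5 = P AND ((R XOR Q) XOR (((R XOR Q) AND ((R XOR Q) AND R)) AND R))
t7 = t6 OR P = (P AND ((R XOR Q) XOR (((R XOR Q) AND ((R XOR Q) AND R)) AND R))) OR P
t8 = t5 AND t7 = ((R XOR Q) XOR (((R XOR Q) AND ((R XOR Q) AND R)) AND R)) AND ((P AND ((R XOR Q) XOR (((R XOR Q) AND ((R XOR Q) AND R)) AND R))) OR P)
t9 = t8 XOR t5 = (((R XOR Q) XOR (((R XOR Q) AND ((R XOR Q) AND R)) AND R)) AND ((P AND ((R XOR Q) XOR (((R XOR Q) AND ((R XOR Q) AND R)) AND R))) OR P)) XOR ((R XOR Q) XOR (((R XOR Q) AND ((R XOR Q) AND R)) AND R))

(((R XOR Q) XOR (((R XOR Q) AND ((R XOR Q) AND R)) AND R)) AND ((P AND ((R XOR Q) XOR (((R XOR Q) AND ((R XOR Q) AND R)) AND R))) OR P)) XOR ((R XOR Q) XOR (((R XOR Q) AND ((R XOR Q) AND R)) AND R))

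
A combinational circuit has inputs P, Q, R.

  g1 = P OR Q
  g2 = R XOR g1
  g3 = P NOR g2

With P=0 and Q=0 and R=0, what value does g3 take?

g1 = 0 OR 0 = 0
g2 = 0 XOR 0 = 0
g3 = 0 NOR 0 = 1

1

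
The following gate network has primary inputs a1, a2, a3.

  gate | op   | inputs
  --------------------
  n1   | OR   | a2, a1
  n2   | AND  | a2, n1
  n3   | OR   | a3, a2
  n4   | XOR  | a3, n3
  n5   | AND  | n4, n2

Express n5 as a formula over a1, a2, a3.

(a3 XOR (a3 OR a2)) AND (a2 AND (a2 OR a1))

n1 = a2 OR a1
n2 = a2 AND n1 = a2 AND (a2 OR a1)
n3 = a3 OR a2
n4 = a3 XOR n3 = a3 XOR (a3 OR a2)
n5 = n4 AND n2 = (a3 XOR (a3 OR a2)) AND (a2 AND (a2 OR a1))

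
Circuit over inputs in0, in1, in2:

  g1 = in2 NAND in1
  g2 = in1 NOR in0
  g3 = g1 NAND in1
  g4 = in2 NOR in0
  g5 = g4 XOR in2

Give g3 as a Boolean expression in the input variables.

(in2 NAND in1) NAND in1

g1 = in2 NAND in1
g3 = g1 NAND in1 = (in2 NAND in1) NAND in1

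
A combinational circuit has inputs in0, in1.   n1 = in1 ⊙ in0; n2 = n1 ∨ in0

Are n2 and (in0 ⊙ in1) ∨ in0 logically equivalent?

Yes

n1 = in1 ⊙ in0
n2 = n1 ∨ in0 = (in1 ⊙ in0) ∨ in0
At in0=0, in1=1: circuit gives 0, formula gives 0.
At in0=0, in1=0: circuit gives 1, formula gives 1.
Agrees on all 4 inputs.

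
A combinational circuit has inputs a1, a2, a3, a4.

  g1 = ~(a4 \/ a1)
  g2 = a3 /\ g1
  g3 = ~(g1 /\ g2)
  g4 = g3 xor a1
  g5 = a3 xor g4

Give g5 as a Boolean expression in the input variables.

a3 xor ((~((~(a4 \/ a1)) /\ (a3 /\ (~(a4 \/ a1))))) xor a1)

g1 = ~(a4 \/ a1)
g2 = a3 /\ g1 = a3 /\ (~(a4 \/ a1))
g3 = ~(g1 /\ g2) = ~((~(a4 \/ a1)) /\ (a3 /\ (~(a4 \/ a1))))
g4 = g3 xor a1 = (~((~(a4 \/ a1)) /\ (a3 /\ (~(a4 \/ a1))))) xor a1
g5 = a3 xor g4 = a3 xor ((~((~(a4 \/ a1)) /\ (a3 /\ (~(a4 \/ a1))))) xor a1)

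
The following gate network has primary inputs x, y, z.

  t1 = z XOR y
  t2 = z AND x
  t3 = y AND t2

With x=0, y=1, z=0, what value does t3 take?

t2 = 0 AND 0 = 0
t3 = 1 AND 0 = 0

0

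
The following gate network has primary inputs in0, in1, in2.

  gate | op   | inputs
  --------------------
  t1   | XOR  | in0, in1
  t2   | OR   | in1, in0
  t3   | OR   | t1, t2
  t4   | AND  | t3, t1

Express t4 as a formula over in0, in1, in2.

((in0 XOR in1) OR (in1 OR in0)) AND (in0 XOR in1)

t1 = in0 XOR in1
t2 = in1 OR in0
t3 = t1 OR t2 = (in0 XOR in1) OR (in1 OR in0)
t4 = t3 AND t1 = ((in0 XOR in1) OR (in1 OR in0)) AND (in0 XOR in1)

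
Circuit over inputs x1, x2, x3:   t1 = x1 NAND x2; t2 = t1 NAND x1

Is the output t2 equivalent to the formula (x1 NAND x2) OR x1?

No

t1 = x1 NAND x2
t2 = t1 NAND x1 = (x1 NAND x2) NAND x1
At x1=1, x2=0, x3=0: circuit gives 0, formula gives 1.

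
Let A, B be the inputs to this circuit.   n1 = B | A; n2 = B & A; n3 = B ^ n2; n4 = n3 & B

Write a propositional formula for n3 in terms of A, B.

B ^ (B & A)

n2 = B & A
n3 = B ^ n2 = B ^ (B & A)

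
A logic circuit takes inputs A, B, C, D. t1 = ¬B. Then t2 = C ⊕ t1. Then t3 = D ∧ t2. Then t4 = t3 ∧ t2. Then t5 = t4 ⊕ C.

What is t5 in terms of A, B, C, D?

t1 = ¬B
t2 = C ⊕ t1 = C ⊕ ¬B
t3 = D ∧ t2 = D ∧ (C ⊕ ¬B)
t4 = t3 ∧ t2 = (D ∧ (C ⊕ ¬B)) ∧ (C ⊕ ¬B)
t5 = t4 ⊕ C = ((D ∧ (C ⊕ ¬B)) ∧ (C ⊕ ¬B)) ⊕ C

((D ∧ (C ⊕ ¬B)) ∧ (C ⊕ ¬B)) ⊕ C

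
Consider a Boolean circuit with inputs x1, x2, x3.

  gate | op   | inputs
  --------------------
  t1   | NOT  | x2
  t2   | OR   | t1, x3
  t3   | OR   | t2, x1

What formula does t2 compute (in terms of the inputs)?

NOT x2 OR x3

t1 = NOT x2
t2 = t1 OR x3 = NOT x2 OR x3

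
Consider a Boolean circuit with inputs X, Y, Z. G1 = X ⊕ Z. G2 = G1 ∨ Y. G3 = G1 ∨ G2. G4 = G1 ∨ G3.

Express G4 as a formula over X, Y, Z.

(X ⊕ Z) ∨ ((X ⊕ Z) ∨ ((X ⊕ Z) ∨ Y))

G1 = X ⊕ Z
G2 = G1 ∨ Y = (X ⊕ Z) ∨ Y
G3 = G1 ∨ G2 = (X ⊕ Z) ∨ ((X ⊕ Z) ∨ Y)
G4 = G1 ∨ G3 = (X ⊕ Z) ∨ ((X ⊕ Z) ∨ ((X ⊕ Z) ∨ Y))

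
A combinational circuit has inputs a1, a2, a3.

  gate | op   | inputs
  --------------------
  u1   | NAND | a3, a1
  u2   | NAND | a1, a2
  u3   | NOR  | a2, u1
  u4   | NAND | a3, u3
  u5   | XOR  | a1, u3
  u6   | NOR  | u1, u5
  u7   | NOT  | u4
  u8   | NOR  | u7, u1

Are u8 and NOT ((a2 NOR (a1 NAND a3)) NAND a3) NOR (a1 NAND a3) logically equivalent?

u1 = a3 NAND a1
u3 = a2 NOR u1 = a2 NOR (a3 NAND a1)
u4 = a3 NAND u3 = a3 NAND (a2 NOR (a3 NAND a1))
u7 = NOT u4 = NOT (a3 NAND (a2 NOR (a3 NAND a1)))
u8 = u7 NOR u1 = NOT (a3 NAND (a2 NOR (a3 NAND a1))) NOR (a3 NAND a1)
At a1=0, a2=0, a3=0: circuit gives 0, formula gives 0.
At a1=1, a2=1, a3=1: circuit gives 1, formula gives 1.
Agrees on all 8 inputs.

Yes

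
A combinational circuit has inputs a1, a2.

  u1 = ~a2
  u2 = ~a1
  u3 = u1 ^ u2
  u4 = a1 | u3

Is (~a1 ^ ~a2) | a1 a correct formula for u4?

Yes

u1 = ~a2
u2 = ~a1
u3 = u1 ^ u2 = ~a2 ^ ~a1
u4 = a1 | u3 = a1 | (~a2 ^ ~a1)
At a1=0, a2=0: circuit gives 0, formula gives 0.
At a1=0, a2=1: circuit gives 1, formula gives 1.
Agrees on all 4 inputs.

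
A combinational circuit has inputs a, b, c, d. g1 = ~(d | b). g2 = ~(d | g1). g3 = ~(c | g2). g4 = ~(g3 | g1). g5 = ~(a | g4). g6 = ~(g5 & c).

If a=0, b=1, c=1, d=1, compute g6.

1

g1 = ~(1 | 1) = 0
g2 = ~(1 | 0) = 0
g3 = ~(1 | 0) = 0
g4 = ~(0 | 0) = 1
g5 = ~(0 | 1) = 0
g6 = ~(0 & 1) = 1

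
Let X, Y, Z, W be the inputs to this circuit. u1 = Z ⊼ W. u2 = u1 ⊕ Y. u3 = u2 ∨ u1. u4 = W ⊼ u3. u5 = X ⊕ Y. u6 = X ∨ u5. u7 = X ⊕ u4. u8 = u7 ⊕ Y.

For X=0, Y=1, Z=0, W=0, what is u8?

u1 = 0 ⊼ 0 = 1
u2 = 1 ⊕ 1 = 0
u3 = 0 ∨ 1 = 1
u4 = 0 ⊼ 1 = 1
u7 = 0 ⊕ 1 = 1
u8 = 1 ⊕ 1 = 0

0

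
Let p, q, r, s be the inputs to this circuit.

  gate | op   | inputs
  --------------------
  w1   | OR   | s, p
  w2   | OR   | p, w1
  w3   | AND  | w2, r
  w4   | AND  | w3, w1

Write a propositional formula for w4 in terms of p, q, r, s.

w1 = s OR p
w2 = p OR w1 = p OR (s OR p)
w3 = w2 AND r = (p OR (s OR p)) AND r
w4 = w3 AND w1 = ((p OR (s OR p)) AND r) AND (s OR p)

((p OR (s OR p)) AND r) AND (s OR p)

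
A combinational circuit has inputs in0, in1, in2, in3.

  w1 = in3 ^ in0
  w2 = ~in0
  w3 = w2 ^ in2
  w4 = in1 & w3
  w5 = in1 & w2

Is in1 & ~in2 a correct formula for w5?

No

w2 = ~in0
w5 = in1 & w2 = in1 & ~in0
At in0=0, in1=1, in2=1, in3=0: circuit gives 1, formula gives 0.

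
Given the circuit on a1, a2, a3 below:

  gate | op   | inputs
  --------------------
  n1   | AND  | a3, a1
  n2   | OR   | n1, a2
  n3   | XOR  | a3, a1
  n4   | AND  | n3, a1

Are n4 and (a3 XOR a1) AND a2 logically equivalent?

n3 = a3 XOR a1
n4 = n3 AND a1 = (a3 XOR a1) AND a1
At a1=0, a2=1, a3=1: circuit gives 0, formula gives 1.

No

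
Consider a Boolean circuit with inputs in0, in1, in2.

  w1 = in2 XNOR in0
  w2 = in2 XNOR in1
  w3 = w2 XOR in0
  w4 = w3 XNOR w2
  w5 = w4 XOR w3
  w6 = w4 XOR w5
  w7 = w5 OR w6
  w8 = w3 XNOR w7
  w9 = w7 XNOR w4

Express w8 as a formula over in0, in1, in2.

w2 = in2 XNOR in1
w3 = w2 XOR in0 = (in2 XNOR in1) XOR in0
w4 = w3 XNOR w2 = ((in2 XNOR in1) XOR in0) XNOR (in2 XNOR in1)
w5 = w4 XOR w3 = (((in2 XNOR in1) XOR in0) XNOR (in2 XNOR in1)) XOR ((in2 XNOR in1) XOR in0)
w6 = w4 XOR w5 = (((in2 XNOR in1) XOR in0) XNOR (in2 XNOR in1)) XOR ((((in2 XNOR in1) XOR in0) XNOR (in2 XNOR in1)) XOR ((in2 XNOR in1) XOR in0))
w7 = w5 OR w6 = ((((in2 XNOR in1) XOR in0) XNOR (in2 XNOR in1)) XOR ((in2 XNOR in1) XOR in0)) OR ((((in2 XNOR in1) XOR in0) XNOR (in2 XNOR in1)) XOR ((((in2 XNOR in1) XOR in0) XNOR (in2 XNOR in1)) XOR ((in2 XNOR in1) XOR in0)))
w8 = w3 XNOR w7 = ((in2 XNOR in1) XOR in0) XNOR (((((in2 XNOR in1) XOR in0) XNOR (in2 XNOR in1)) XOR ((in2 XNOR in1) XOR in0)) OR ((((in2 XNOR in1) XOR in0) XNOR (in2 XNOR in1)) XOR ((((in2 XNOR in1) XOR in0) XNOR (in2 XNOR in1)) XOR ((in2 XNOR in1) XOR in0))))

((in2 XNOR in1) XOR in0) XNOR (((((in2 XNOR in1) XOR in0) XNOR (in2 XNOR in1)) XOR ((in2 XNOR in1) XOR in0)) OR ((((in2 XNOR in1) XOR in0) XNOR (in2 XNOR in1)) XOR ((((in2 XNOR in1) XOR in0) XNOR (in2 XNOR in1)) XOR ((in2 XNOR in1) XOR in0))))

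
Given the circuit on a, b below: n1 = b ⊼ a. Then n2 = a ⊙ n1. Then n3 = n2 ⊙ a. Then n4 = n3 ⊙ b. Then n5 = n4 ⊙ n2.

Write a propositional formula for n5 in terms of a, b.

n1 = b ⊼ a
n2 = a ⊙ n1 = a ⊙ (b ⊼ a)
n3 = n2 ⊙ a = (a ⊙ (b ⊼ a)) ⊙ a
n4 = n3 ⊙ b = ((a ⊙ (b ⊼ a)) ⊙ a) ⊙ b
n5 = n4 ⊙ n2 = (((a ⊙ (b ⊼ a)) ⊙ a) ⊙ b) ⊙ (a ⊙ (b ⊼ a))

(((a ⊙ (b ⊼ a)) ⊙ a) ⊙ b) ⊙ (a ⊙ (b ⊼ a))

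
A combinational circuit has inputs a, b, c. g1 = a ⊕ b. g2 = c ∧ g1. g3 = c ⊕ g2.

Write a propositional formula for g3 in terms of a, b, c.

c ⊕ (c ∧ (a ⊕ b))

g1 = a ⊕ b
g2 = c ∧ g1 = c ∧ (a ⊕ b)
g3 = c ⊕ g2 = c ⊕ (c ∧ (a ⊕ b))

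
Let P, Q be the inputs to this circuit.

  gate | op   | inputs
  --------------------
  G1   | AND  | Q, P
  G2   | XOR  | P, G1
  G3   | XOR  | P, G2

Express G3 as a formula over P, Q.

G1 = Q AND P
G2 = P XOR G1 = P XOR (Q AND P)
G3 = P XOR G2 = P XOR (P XOR (Q AND P))

P XOR (P XOR (Q AND P))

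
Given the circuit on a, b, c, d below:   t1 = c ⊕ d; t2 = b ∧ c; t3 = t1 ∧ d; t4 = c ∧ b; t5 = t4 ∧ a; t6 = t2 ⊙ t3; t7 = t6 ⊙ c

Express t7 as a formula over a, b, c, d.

t1 = c ⊕ d
t2 = b ∧ c
t3 = t1 ∧ d = (c ⊕ d) ∧ d
t6 = t2 ⊙ t3 = (b ∧ c) ⊙ ((c ⊕ d) ∧ d)
t7 = t6 ⊙ c = ((b ∧ c) ⊙ ((c ⊕ d) ∧ d)) ⊙ c

((b ∧ c) ⊙ ((c ⊕ d) ∧ d)) ⊙ c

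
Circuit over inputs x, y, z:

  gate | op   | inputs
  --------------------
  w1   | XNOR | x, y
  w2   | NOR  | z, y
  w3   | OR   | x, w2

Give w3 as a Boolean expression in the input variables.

x OR (z NOR y)

w2 = z NOR y
w3 = x OR w2 = x OR (z NOR y)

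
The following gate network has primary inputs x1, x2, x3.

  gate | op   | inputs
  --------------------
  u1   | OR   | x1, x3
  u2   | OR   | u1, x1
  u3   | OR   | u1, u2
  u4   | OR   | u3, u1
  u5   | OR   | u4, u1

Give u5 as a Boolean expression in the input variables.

(((x1 OR x3) OR ((x1 OR x3) OR x1)) OR (x1 OR x3)) OR (x1 OR x3)

u1 = x1 OR x3
u2 = u1 OR x1 = (x1 OR x3) OR x1
u3 = u1 OR u2 = (x1 OR x3) OR ((x1 OR x3) OR x1)
u4 = u3 OR u1 = ((x1 OR x3) OR ((x1 OR x3) OR x1)) OR (x1 OR x3)
u5 = u4 OR u1 = (((x1 OR x3) OR ((x1 OR x3) OR x1)) OR (x1 OR x3)) OR (x1 OR x3)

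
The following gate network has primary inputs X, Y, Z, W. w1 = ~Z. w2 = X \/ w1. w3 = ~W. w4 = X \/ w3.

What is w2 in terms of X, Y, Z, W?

w1 = ~Z
w2 = X \/ w1 = X \/ ~Z

X \/ ~Z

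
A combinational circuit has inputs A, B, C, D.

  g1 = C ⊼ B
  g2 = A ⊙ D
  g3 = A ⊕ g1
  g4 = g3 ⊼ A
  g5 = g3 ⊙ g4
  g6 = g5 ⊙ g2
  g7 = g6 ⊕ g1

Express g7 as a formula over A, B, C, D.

g1 = C ⊼ B
g2 = A ⊙ D
g3 = A ⊕ g1 = A ⊕ (C ⊼ B)
g4 = g3 ⊼ A = (A ⊕ (C ⊼ B)) ⊼ A
g5 = g3 ⊙ g4 = (A ⊕ (C ⊼ B)) ⊙ ((A ⊕ (C ⊼ B)) ⊼ A)
g6 = g5 ⊙ g2 = ((A ⊕ (C ⊼ B)) ⊙ ((A ⊕ (C ⊼ B)) ⊼ A)) ⊙ (A ⊙ D)
g7 = g6 ⊕ g1 = (((A ⊕ (C ⊼ B)) ⊙ ((A ⊕ (C ⊼ B)) ⊼ A)) ⊙ (A ⊙ D)) ⊕ (C ⊼ B)

(((A ⊕ (C ⊼ B)) ⊙ ((A ⊕ (C ⊼ B)) ⊼ A)) ⊙ (A ⊙ D)) ⊕ (C ⊼ B)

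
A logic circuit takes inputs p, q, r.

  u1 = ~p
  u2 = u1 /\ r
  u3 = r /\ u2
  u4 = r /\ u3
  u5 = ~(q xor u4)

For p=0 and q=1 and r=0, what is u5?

0

u1 = ~0 = 1
u2 = 1 /\ 0 = 0
u3 = 0 /\ 0 = 0
u4 = 0 /\ 0 = 0
u5 = ~(1 xor 0) = 0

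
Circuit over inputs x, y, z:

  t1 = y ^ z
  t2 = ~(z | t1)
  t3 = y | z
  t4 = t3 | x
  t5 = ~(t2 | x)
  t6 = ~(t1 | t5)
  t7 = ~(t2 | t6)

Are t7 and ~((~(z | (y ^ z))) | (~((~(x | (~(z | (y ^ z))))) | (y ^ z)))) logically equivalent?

Yes

t1 = y ^ z
t2 = ~(z | t1) = ~(z | (y ^ z))
t5 = ~(t2 | x) = ~((~(z | (y ^ z))) | x)
t6 = ~(t1 | t5) = ~((y ^ z) | (~((~(z | (y ^ z))) | x)))
t7 = ~(t2 | t6) = ~((~(z | (y ^ z))) | (~((y ^ z) | (~((~(z | (y ^ z))) | x)))))
At x=0, y=0, z=0: circuit gives 0, formula gives 0.
At x=0, y=0, z=1: circuit gives 1, formula gives 1.
Agrees on all 8 inputs.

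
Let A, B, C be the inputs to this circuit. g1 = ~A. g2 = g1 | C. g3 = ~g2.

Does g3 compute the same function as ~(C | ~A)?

Yes

g1 = ~A
g2 = g1 | C = ~A | C
g3 = ~g2 = ~(~A | C)
At A=0, B=0, C=0: circuit gives 0, formula gives 0.
At A=1, B=0, C=0: circuit gives 1, formula gives 1.
Agrees on all 8 inputs.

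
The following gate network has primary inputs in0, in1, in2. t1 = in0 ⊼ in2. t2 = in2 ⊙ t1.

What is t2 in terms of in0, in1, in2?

t1 = in0 ⊼ in2
t2 = in2 ⊙ t1 = in2 ⊙ (in0 ⊼ in2)

in2 ⊙ (in0 ⊼ in2)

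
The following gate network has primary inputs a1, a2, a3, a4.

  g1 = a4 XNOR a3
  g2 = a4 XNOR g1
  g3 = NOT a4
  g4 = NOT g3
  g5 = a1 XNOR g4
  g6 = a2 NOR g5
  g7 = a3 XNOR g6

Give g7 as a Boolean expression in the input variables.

g3 = NOT a4
g4 = NOT g3 = NOT NOT a4
g5 = a1 XNOR g4 = a1 XNOR NOT NOT a4
g6 = a2 NOR g5 = a2 NOR (a1 XNOR NOT NOT a4)
g7 = a3 XNOR g6 = a3 XNOR (a2 NOR (a1 XNOR NOT NOT a4))

a3 XNOR (a2 NOR (a1 XNOR NOT NOT a4))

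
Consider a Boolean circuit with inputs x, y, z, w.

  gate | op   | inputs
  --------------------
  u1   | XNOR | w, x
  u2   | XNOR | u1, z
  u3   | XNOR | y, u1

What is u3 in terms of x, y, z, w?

u1 = w XNOR x
u3 = y XNOR u1 = y XNOR (w XNOR x)

y XNOR (w XNOR x)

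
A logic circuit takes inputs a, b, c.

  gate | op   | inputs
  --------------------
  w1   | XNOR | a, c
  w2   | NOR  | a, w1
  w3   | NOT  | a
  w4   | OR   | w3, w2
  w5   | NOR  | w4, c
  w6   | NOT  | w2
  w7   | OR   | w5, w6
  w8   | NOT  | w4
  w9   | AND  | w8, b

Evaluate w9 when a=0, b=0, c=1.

w1 = 0 XNOR 1 = 0
w2 = 0 NOR 0 = 1
w3 = NOT 0 = 1
w4 = 1 OR 1 = 1
w8 = NOT 1 = 0
w9 = 0 AND 0 = 0

0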